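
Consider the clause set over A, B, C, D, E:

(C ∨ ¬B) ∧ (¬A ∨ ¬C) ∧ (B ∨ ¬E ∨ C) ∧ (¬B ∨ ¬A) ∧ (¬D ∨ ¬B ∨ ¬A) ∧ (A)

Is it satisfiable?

Unit clause (A) forces A = True.
Unit clause (¬C) forces C = False.
Unit clause (¬B) forces B = False.
Unit clause (¬E) forces E = False.
No clause remains; D is free.
A satisfying assignment: A: True, B: False, C: False, D: False, E: False.

Satisfiable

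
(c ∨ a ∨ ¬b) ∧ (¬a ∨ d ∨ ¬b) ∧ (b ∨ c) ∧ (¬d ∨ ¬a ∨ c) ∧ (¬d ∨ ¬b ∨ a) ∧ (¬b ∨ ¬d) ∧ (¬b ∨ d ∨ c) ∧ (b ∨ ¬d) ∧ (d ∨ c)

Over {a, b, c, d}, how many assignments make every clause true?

3

There are 2^4 = 16 truth assignments over (a, b, c, d).
Split on c. With c = True, the clauses containing c are satisfied and ¬c drops from the rest; 3 of the 2^3 = 8 assignments to the other variables satisfy what remains.
With c = False, by the same count on the reduced clause set, 0 assignments work.
(One model: a=F, b=F, c=T, d=F.)
Total: 3 + 0 = 3.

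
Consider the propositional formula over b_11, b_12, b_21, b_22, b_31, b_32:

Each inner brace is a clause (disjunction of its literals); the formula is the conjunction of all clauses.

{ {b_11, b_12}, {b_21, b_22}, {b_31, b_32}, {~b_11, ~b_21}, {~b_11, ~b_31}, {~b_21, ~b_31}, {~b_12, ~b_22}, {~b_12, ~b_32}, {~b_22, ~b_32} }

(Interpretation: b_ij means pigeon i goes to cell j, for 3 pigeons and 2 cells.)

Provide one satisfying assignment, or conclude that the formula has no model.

UNSATISFIABLE

Case b_11 = 1:
The clause (~b_21) is unit, so b_21 = 0.
The clause (b_22) is unit, so b_22 = 1.
The clause (~b_31) is unit, so b_31 = 0.
The clause (b_32) is unit, so b_32 = 1.
Now (~b_32) is unsatisfied and unit — conflict.
That branch fails; take b_11 = 0 instead.
The clause (b_12) is unit, so b_12 = 1.
The clause (~b_22) is unit, so b_22 = 0.
The clause (b_21) is unit, so b_21 = 1.
The clause (~b_31) is unit, so b_31 = 0.
The clause (b_32) is unit, so b_32 = 1.
Now (~b_32) is unsatisfied and unit — conflict.
Neither b_11 = 1 nor b_11 = 0 works.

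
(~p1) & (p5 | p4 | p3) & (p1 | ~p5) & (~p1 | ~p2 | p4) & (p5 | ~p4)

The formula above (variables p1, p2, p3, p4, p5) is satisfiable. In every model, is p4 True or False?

Suppose p4 = 1.
(~p1) alone gives p1 = 0.
(~p5) alone gives p5 = 0.
But (p5) is also a unit clause — contradiction.
So every satisfying assignment has p4 = False.

False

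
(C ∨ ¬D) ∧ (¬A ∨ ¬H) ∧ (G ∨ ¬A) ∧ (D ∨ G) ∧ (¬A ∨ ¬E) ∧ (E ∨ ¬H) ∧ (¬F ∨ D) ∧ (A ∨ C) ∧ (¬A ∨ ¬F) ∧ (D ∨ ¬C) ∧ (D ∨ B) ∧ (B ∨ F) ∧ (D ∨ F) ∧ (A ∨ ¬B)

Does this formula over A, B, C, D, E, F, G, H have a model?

Satisfiable

Case C = True:
Unit clause (D) forces D = True.
Case A = False:
Unit clause (¬B) forces B = False.
Unit clause (F) forces F = True.
Case E = True:
Every clause is now satisfied; G, H are unconstrained.
A satisfying assignment: A ↦ False, B ↦ False, C ↦ True, D ↦ True, E ↦ True, F ↦ True, G ↦ False, H ↦ True.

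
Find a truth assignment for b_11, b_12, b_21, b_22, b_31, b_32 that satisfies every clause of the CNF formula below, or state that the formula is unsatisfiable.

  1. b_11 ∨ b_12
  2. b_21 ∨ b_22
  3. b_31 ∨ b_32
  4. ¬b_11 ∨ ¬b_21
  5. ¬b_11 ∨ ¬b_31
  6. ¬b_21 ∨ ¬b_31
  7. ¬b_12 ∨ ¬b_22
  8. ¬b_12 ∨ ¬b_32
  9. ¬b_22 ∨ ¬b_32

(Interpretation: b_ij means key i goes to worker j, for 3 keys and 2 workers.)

UNSATISFIABLE

Try b_11 = True.
The clause (¬b_21) is unit, so b_21 = False.
The clause (b_22) is unit, so b_22 = True.
The clause (¬b_31) is unit, so b_31 = False.
The clause (b_32) is unit, so b_32 = True.
That conflicts with the unit clause (¬b_32).
Undo b_11 and try b_11 = False.
The clause (b_12) is unit, so b_12 = True.
The clause (¬b_22) is unit, so b_22 = False.
The clause (b_21) is unit, so b_21 = True.
The clause (¬b_31) is unit, so b_31 = False.
The clause (b_32) is unit, so b_32 = True.
That conflicts with the unit clause (¬b_32).
Either choice for b_11 ends in contradiction.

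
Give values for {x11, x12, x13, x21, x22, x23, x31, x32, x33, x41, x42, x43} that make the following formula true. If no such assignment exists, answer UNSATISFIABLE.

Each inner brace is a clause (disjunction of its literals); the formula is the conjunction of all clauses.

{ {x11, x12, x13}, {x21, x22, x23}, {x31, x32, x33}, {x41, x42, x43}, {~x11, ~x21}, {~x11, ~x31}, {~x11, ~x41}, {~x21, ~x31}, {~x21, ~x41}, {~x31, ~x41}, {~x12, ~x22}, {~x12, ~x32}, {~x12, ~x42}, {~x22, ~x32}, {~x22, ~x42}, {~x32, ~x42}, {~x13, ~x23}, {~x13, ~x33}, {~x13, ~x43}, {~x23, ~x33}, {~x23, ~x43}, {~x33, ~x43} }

UNSATISFIABLE

Try x11 = 0.
Try x12 = 1.
Unit clause (~x22) forces x22 = 0.
Unit clause (~x32) forces x32 = 0.
Unit clause (~x42) forces x42 = 0.
Try x21 = 1.
Unit clause (~x31) forces x31 = 0.
Unit clause (x33) forces x33 = 1.
Unit clause (~x41) forces x41 = 0.
Unit clause (x43) forces x43 = 1.
But (~x43) is also a unit clause — contradiction.
Undo x21 and try x21 = 0.
Unit clause (x23) forces x23 = 1.
Unit clause (~x13) forces x13 = 0.
Unit clause (~x33) forces x33 = 0.
Unit clause (x31) forces x31 = 1.
Unit clause (~x41) forces x41 = 0.
Unit clause (x43) forces x43 = 1.
But (~x43) is also a unit clause — contradiction.
Neither x21 = 1 nor x21 = 0 works.
Undo x12 and try x12 = 0.
Unit clause (x13) forces x13 = 1.
Unit clause (~x23) forces x23 = 0.
Unit clause (~x33) forces x33 = 0.
Unit clause (~x43) forces x43 = 0.
Try x21 = 1.
Unit clause (~x31) forces x31 = 0.
Unit clause (x32) forces x32 = 1.
Unit clause (~x41) forces x41 = 0.
Unit clause (x42) forces x42 = 1.
But (~x42) is also a unit clause — contradiction.
Undo x21 and try x21 = 0.
Unit clause (x22) forces x22 = 1.
Unit clause (~x32) forces x32 = 0.
Unit clause (x31) forces x31 = 1.
Unit clause (~x41) forces x41 = 0.
Unit clause (x42) forces x42 = 1.
But (~x42) is also a unit clause — contradiction.
Neither x21 = 1 nor x21 = 0 works.
Neither x12 = 1 nor x12 = 0 works.
Undo x11 and try x11 = 1.
Unit clause (~x21) forces x21 = 0.
Unit clause (~x31) forces x31 = 0.
Unit clause (~x41) forces x41 = 0.
Try x22 = 1.
Unit clause (~x12) forces x12 = 0.
Unit clause (~x32) forces x32 = 0.
Unit clause (x33) forces x33 = 1.
Unit clause (~x42) forces x42 = 0.
Unit clause (x43) forces x43 = 1.
But (~x43) is also a unit clause — contradiction.
Undo x22 and try x22 = 0.
Unit clause (x23) forces x23 = 1.
Unit clause (~x13) forces x13 = 0.
Unit clause (~x33) forces x33 = 0.
Unit clause (x32) forces x32 = 1.
Unit clause (~x12) forces x12 = 0.
Unit clause (~x42) forces x42 = 0.
Unit clause (x43) forces x43 = 1.
But (~x43) is also a unit clause — contradiction.
Neither x22 = 1 nor x22 = 0 works.
Neither x11 = 1 nor x11 = 0 works.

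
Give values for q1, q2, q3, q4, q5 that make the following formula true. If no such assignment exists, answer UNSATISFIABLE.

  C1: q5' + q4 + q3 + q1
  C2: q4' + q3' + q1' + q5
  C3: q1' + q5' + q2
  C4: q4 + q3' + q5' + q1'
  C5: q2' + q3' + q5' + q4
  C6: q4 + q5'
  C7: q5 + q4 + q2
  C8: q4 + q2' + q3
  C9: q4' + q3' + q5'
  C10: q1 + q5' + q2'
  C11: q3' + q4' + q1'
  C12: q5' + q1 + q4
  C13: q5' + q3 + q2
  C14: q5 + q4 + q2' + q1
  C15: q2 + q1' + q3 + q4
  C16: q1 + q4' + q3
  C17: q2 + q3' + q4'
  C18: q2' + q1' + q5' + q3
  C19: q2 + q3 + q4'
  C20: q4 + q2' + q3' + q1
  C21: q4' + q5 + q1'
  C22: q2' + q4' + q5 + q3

Suppose q4 = 1.
Suppose q3 = 1.
(q5') alone gives q5 = 0.
(q1') alone gives q1 = 0.
(q2) alone gives q2 = 1.
This assignment satisfies each clause.

q1=0, q2=1, q3=1, q4=1, q5=0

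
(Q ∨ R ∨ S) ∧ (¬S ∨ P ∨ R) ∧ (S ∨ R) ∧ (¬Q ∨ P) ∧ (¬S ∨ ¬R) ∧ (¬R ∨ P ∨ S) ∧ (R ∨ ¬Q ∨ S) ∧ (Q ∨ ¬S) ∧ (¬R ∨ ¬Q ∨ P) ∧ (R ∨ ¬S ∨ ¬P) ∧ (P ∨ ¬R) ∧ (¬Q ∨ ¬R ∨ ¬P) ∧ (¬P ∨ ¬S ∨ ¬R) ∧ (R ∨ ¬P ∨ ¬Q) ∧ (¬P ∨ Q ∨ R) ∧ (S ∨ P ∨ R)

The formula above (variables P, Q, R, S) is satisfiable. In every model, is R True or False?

True

Suppose R = False.
From the singleton clause (S), S = True.
From the singleton clause (P), P = True.
That conflicts with the unit clause (¬P).
So every satisfying assignment has R = True.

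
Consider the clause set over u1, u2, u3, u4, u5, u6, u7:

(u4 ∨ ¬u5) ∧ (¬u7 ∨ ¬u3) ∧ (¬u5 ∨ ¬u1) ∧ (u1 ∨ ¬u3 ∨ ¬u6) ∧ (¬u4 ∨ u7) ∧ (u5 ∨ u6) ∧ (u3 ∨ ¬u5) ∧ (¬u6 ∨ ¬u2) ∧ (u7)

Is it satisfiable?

From the singleton clause (u7), u7 = True.
From the singleton clause (¬u3), u3 = False.
From the singleton clause (¬u5), u5 = False.
From the singleton clause (u6), u6 = True.
From the singleton clause (¬u2), u2 = False.
No clause remains; u1, u4 are free.
A satisfying assignment: u1=True,  u2=False,  u3=False,  u4=True,  u5=False,  u6=True,  u7=True.

Yes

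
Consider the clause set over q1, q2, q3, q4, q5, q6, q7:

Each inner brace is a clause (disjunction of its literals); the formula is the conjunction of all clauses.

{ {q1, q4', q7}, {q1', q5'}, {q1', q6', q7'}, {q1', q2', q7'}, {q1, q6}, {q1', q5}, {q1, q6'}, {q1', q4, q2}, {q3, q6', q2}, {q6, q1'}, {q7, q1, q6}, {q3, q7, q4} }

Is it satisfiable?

Suppose q1 = 0.
From the singleton clause (q6), q6 = 1.
That conflicts with the unit clause (q6').
Undo q1 and try q1 = 1.
From the singleton clause (q5'), q5 = 0.
That conflicts with the unit clause (q5).
Either choice for q1 ends in contradiction.
No assignment satisfies every clause.

No, unsatisfiable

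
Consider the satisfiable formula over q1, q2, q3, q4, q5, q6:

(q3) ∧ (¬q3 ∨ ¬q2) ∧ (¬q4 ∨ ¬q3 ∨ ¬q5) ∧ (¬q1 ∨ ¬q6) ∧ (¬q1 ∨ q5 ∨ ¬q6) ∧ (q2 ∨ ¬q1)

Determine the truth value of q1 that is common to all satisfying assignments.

Suppose q1 = True.
From the singleton clause (q3), q3 = True.
From the singleton clause (¬q2), q2 = False.
But (q2) is also a unit clause — contradiction.
So every satisfying assignment has q1 = False.

False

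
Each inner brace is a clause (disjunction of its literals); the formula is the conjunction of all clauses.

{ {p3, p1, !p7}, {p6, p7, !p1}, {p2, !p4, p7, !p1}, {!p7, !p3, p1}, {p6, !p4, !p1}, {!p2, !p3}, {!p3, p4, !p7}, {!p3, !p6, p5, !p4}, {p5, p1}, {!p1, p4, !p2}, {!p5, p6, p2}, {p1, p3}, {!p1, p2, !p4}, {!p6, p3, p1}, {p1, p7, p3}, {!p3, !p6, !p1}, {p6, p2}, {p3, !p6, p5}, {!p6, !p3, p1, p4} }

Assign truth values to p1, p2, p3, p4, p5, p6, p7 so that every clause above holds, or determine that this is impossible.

Case p2 = false:
(p6) alone gives p6 = true.
Case p5 = true:
Case p1 = true:
(!p4) alone gives p4 = false.
(!p3) alone gives p3 = false.
All clauses hold; p7 can take either value.

p1 ↦ true; p2 ↦ false; p3 ↦ false; p4 ↦ false; p5 ↦ true; p6 ↦ true; p7 ↦ false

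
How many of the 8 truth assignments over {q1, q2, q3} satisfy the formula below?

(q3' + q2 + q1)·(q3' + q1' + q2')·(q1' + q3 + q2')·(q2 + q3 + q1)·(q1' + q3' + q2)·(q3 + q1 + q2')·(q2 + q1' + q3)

There are 2^3 = 8 truth assignments over (q1, q2, q3).
Check each against the 7 clauses (columns in the order q1, q2, q3):
  F F F  ✗ fails (q2 + q3 + q1)
  F F T  ✗ fails (q3' + q2 + q1)
  F T F  ✗ fails (q3 + q1 + q2')
  F T T  ✓ satisfies all
  T F F  ✗ fails (q2 + q1' + q3)
  T F T  ✗ fails (q1' + q3' + q2)
  T T F  ✗ fails (q1' + q3 + q2')
  T T T  ✗ fails (q3' + q1' + q2')
1 of the 8 rows is a model.

1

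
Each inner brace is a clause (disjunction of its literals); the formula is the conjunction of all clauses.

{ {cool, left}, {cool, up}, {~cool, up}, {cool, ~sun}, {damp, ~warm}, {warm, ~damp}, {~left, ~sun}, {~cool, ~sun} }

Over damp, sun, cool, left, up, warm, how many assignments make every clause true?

There are 2^6 = 64 truth assignments over (damp, sun, cool, left, up, warm).
Split on damp. With damp = 1, the clauses containing damp are satisfied and ~damp drops from the rest; 3 of the 2^5 = 32 assignments to the other variables satisfy what remains.
With damp = 0, by the same count on the reduced clause set, 3 assignments work.
(One model: damp=F, sun=F, cool=F, left=T, up=T, warm=F.)
Total: 3 + 3 = 6.

6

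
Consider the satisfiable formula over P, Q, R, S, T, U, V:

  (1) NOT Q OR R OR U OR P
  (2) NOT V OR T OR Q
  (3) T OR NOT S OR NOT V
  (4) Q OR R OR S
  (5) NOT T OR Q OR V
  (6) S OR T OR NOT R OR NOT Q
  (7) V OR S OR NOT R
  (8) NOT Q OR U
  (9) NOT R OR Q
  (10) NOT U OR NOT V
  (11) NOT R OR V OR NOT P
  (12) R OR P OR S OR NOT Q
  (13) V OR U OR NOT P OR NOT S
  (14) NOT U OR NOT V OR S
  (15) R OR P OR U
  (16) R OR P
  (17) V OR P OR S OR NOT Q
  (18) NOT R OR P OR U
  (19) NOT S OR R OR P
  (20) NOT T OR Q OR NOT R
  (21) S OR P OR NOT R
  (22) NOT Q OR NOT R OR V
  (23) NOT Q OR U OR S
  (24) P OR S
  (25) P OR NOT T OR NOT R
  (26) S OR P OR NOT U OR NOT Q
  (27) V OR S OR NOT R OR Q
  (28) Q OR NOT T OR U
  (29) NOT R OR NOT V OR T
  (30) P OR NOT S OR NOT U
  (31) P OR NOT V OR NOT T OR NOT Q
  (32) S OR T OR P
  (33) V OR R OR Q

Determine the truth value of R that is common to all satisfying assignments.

False

Suppose R = true.
(Q) alone gives Q = true.
(U) alone gives U = true.
(NOT V) alone gives V = false.
Now (V) is unsatisfied and unit — conflict.
So every satisfying assignment has R = False.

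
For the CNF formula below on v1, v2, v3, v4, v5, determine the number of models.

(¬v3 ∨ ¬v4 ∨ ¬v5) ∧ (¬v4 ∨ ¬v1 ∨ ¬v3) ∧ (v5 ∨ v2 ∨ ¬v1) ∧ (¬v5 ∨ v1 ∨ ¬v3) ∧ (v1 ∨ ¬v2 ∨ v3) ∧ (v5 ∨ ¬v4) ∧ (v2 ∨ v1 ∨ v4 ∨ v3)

There are 2^5 = 32 truth assignments over (v1, v2, v3, v4, v5).
Split on v5. With v5 = True, the clauses containing v5 are satisfied and ¬v5 drops from the rest; 7 of the 2^4 = 16 assignments to the other variables satisfy what remains.
With v5 = False, by the same count on the reduced clause set, 4 assignments work.
Total: 7 + 4 = 11.

11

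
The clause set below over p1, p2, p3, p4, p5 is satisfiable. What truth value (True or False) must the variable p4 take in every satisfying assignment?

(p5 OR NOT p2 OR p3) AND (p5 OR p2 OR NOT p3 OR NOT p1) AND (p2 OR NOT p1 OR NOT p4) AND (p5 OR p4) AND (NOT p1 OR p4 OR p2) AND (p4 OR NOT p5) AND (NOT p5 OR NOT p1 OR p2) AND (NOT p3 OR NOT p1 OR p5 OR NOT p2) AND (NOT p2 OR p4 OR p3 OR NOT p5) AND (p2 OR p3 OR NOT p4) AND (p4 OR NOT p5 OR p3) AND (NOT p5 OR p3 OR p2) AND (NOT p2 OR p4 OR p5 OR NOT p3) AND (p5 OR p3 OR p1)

Suppose p4 = false.
The clause (p5) is unit, so p5 = true.
That conflicts with the unit clause (NOT p5).
So every satisfying assignment has p4 = True.

True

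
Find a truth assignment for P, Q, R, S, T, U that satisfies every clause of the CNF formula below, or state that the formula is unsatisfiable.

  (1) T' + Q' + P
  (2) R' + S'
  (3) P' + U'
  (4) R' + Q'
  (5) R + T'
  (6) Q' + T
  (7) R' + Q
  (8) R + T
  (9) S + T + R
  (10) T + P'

Suppose R = 0.
(T') alone gives T = 0.
That conflicts with the unit clause (T).
That branch fails; take R = 1 instead.
(S') alone gives S = 0.
(Q') alone gives Q = 0.
That conflicts with the unit clause (Q).
Neither R = 1 nor R = 0 works.

UNSATISFIABLE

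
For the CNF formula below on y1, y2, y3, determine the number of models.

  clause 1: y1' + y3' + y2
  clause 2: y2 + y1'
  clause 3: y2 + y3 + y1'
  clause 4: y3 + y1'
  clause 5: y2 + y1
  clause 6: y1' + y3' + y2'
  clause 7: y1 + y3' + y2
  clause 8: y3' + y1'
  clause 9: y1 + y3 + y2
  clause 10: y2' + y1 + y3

1

There are 2^3 = 8 truth assignments over (y1, y2, y3).
Check each against the 10 clauses (columns in the order y1, y2, y3):
  F F F  ✗ fails (y2 + y1)
  F F T  ✗ fails (y2 + y1)
  F T F  ✗ fails (y2' + y1 + y3)
  F T T  ✓ satisfies all
  T F F  ✗ fails (y2 + y1')
  T F T  ✗ fails (y1' + y3' + y2)
  T T F  ✗ fails (y3 + y1')
  T T T  ✗ fails (y1' + y3' + y2')
1 of the 8 rows is a model.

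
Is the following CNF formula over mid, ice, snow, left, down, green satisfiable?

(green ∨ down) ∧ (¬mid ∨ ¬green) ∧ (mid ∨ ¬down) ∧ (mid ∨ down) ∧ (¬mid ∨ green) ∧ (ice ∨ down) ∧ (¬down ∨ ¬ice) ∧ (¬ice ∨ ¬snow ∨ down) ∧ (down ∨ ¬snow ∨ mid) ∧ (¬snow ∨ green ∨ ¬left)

Unsatisfiable

Suppose green = True.
From the singleton clause (¬mid), mid = False.
From the singleton clause (¬down), down = False.
But (down) is also a unit clause — contradiction.
That branch fails; take green = False instead.
From the singleton clause (down), down = True.
From the singleton clause (mid), mid = True.
But (¬mid) is also a unit clause — contradiction.
Neither green = True nor green = False works.
No assignment satisfies every clause.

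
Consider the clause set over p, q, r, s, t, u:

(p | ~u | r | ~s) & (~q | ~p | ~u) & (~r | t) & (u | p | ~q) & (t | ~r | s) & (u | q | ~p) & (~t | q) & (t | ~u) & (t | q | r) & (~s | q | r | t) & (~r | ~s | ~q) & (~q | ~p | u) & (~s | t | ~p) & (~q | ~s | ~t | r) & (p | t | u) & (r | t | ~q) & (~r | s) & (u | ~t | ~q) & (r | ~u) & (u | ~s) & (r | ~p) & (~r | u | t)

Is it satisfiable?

Suppose r = 0.
The clause (~u) is unit, so u = 0.
The clause (~s) is unit, so s = 0.
The clause (~p) is unit, so p = 0.
The clause (~q) is unit, so q = 0.
The clause (~t) is unit, so t = 0.
But (t) is also a unit clause — contradiction.
Undo r and try r = 1.
The clause (t) is unit, so t = 1.
The clause (q) is unit, so q = 1.
The clause (~s) is unit, so s = 0.
But (s) is also a unit clause — contradiction.
Either choice for r ends in contradiction.
No assignment satisfies every clause.

No, unsatisfiable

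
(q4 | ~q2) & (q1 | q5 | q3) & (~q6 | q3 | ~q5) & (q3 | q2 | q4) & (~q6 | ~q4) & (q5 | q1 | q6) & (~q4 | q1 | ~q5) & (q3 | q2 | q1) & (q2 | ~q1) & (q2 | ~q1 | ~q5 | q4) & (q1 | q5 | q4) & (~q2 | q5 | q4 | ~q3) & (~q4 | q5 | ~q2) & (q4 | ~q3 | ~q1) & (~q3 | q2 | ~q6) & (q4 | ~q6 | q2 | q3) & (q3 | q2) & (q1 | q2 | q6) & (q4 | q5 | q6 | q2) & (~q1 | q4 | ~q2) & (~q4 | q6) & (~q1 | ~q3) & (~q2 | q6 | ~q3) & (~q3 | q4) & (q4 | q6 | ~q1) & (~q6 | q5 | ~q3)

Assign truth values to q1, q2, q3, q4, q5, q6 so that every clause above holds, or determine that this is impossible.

Case q4 = 1:
Unit clause (~q6) forces q6 = 0.
That conflicts with the unit clause (q6).
That branch fails; take q4 = 0 instead.
Unit clause (~q2) forces q2 = 0.
Unit clause (q3) forces q3 = 1.
That conflicts with the unit clause (~q3).
Either choice for q4 ends in contradiction.

UNSATISFIABLE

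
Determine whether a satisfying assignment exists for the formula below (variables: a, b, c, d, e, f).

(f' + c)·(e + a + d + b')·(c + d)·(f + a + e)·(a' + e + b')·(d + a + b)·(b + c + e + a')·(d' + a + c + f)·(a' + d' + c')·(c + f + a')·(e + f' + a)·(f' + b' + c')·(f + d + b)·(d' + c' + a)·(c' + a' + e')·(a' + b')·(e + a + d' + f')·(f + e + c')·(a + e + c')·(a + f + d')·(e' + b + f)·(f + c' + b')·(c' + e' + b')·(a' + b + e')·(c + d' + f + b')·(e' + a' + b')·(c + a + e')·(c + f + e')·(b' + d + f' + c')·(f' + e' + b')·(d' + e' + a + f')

Case f = 1:
Unit clause (c) forces c = 1.
Unit clause (b') forces b = 0.
Case d = 0:
Unit clause (a) forces a = 1.
Unit clause (e') forces e = 0.
All clauses are satisfied.
A satisfying assignment: a=1, b=0, c=1, d=0, e=0, f=1.

Yes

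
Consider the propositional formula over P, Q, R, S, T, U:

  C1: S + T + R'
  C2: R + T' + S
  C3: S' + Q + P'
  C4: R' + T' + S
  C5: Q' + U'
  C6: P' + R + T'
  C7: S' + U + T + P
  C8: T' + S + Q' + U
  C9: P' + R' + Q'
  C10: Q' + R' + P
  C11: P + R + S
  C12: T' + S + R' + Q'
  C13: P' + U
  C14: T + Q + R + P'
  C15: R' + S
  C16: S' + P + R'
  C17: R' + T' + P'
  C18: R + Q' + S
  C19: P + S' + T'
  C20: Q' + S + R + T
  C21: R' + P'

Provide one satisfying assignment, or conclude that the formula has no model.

P: 0; Q: 0; R: 0; S: 1; T: 0; U: 1

Branch on Q: set Q = 0.
Branch on S: set S = 1.
(P') alone gives P = 0.
(R') alone gives R = 0.
(T') alone gives T = 0.
(U) alone gives U = 1.
This assignment satisfies each clause.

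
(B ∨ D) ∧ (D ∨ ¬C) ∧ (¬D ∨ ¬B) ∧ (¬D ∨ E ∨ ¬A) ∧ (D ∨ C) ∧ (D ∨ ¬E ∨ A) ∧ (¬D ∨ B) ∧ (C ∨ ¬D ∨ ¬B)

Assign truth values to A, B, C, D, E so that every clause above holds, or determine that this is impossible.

Case B = True:
The clause (¬D) is unit, so D = False.
The clause (¬C) is unit, so C = False.
That conflicts with the unit clause (C).
So B must be the other value — set B = False.
The clause (D) is unit, so D = True.
That conflicts with the unit clause (¬D).
Either choice for B ends in contradiction.

UNSATISFIABLE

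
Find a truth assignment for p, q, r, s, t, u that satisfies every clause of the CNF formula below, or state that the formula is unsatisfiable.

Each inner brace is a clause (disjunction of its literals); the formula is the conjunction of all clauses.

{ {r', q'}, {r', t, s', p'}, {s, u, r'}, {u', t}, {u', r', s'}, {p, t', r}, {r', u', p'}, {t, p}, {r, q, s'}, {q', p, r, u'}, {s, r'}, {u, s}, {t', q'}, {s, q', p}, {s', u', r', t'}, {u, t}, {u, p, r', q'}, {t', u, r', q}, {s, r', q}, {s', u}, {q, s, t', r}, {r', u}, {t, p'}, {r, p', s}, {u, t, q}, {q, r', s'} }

Case r = 0:
Case u = 0:
From the singleton clause (s), s = 1.
But (s') is also a unit clause — contradiction.
Undo u and try u = 1.
From the singleton clause (t), t = 1.
From the singleton clause (p), p = 1.
From the singleton clause (q'), q = 0.
From the singleton clause (s'), s = 0.
But (s) is also a unit clause — contradiction.
Both values of u lead to a conflict.
Undo r and try r = 1.
From the singleton clause (q'), q = 0.
From the singleton clause (s), s = 1.
But (s') is also a unit clause — contradiction.
Both values of r lead to a conflict.

UNSATISFIABLE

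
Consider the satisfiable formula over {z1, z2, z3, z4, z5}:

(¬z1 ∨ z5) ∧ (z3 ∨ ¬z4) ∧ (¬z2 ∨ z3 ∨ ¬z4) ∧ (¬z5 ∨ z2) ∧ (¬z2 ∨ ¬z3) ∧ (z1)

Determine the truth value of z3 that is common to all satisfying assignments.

Suppose z3 = True.
The clause (¬z2) is unit, so z2 = False.
The clause (¬z5) is unit, so z5 = False.
The clause (¬z1) is unit, so z1 = False.
But (z1) is also a unit clause — contradiction.
So every satisfying assignment has z3 = False.

False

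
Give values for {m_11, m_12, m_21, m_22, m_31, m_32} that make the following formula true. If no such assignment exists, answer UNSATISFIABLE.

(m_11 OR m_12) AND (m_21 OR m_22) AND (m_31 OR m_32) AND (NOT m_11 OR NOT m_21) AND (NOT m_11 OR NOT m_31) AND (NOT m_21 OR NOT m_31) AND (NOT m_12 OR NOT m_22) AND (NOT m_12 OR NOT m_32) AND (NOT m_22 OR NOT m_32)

Suppose m_11 = true.
(NOT m_21) alone gives m_21 = false.
(m_22) alone gives m_22 = true.
(NOT m_31) alone gives m_31 = false.
(m_32) alone gives m_32 = true.
But (NOT m_32) is also a unit clause — contradiction.
That branch fails; take m_11 = false instead.
(m_12) alone gives m_12 = true.
(NOT m_22) alone gives m_22 = false.
(m_21) alone gives m_21 = true.
(NOT m_31) alone gives m_31 = false.
(m_32) alone gives m_32 = true.
But (NOT m_32) is also a unit clause — contradiction.
Neither m_11 = true nor m_11 = false works.

UNSATISFIABLE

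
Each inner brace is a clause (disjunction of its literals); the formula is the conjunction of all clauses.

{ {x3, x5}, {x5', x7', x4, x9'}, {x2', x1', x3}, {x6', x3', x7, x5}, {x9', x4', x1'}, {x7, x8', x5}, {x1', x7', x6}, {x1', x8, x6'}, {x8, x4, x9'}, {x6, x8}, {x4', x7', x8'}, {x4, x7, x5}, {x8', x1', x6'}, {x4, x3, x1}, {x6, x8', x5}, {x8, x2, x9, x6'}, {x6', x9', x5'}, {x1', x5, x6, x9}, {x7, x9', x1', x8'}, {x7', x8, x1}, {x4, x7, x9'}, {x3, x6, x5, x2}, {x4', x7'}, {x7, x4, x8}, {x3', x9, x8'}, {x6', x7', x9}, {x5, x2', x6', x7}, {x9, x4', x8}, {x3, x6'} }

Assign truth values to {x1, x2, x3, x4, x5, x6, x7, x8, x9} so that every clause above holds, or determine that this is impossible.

x1: 0,  x2: 0,  x3: 1,  x4: 1,  x5: 1,  x6: 0,  x7: 0,  x8: 1,  x9: 1

Case x3 = 1:
Case x6 = 0:
(x8) alone gives x8 = 1.
(x5) alone gives x5 = 1.
(x9) alone gives x9 = 1.
Case x7 = 0:
(x1') alone gives x1 = 0.
(x4) alone gives x4 = 1.
All clauses hold; x2 can take either value.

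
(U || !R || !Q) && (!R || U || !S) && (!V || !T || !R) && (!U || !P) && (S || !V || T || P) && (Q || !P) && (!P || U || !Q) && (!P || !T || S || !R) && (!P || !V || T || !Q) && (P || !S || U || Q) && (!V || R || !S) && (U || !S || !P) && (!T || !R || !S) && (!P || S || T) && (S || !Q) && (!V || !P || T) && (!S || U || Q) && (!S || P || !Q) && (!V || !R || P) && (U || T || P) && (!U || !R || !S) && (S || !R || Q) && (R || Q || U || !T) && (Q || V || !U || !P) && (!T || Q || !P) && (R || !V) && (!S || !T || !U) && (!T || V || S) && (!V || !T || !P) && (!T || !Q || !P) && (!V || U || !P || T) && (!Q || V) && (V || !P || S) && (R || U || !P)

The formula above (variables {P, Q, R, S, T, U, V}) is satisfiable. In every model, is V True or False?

False

Suppose V = true.
(R) alone gives R = true.
(!T) alone gives T = false.
(!P) alone gives P = false.
Now (P) is unsatisfied and unit — conflict.
So every satisfying assignment has V = False.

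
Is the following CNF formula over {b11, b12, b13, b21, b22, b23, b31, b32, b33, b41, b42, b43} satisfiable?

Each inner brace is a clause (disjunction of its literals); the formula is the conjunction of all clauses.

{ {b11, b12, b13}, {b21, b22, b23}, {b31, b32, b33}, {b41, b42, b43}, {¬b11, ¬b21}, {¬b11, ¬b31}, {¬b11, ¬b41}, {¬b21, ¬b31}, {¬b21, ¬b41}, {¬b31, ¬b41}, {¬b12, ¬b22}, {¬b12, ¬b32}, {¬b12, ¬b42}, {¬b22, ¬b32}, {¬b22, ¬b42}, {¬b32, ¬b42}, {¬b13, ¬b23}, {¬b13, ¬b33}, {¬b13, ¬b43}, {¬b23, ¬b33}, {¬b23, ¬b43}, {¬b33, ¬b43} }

No

Branch on b11: set b11 = False.
Branch on b12: set b12 = True.
The clause (¬b22) is unit, so b22 = False.
The clause (¬b32) is unit, so b32 = False.
The clause (¬b42) is unit, so b42 = False.
Branch on b21: set b21 = True.
The clause (¬b31) is unit, so b31 = False.
The clause (b33) is unit, so b33 = True.
The clause (¬b41) is unit, so b41 = False.
The clause (b43) is unit, so b43 = True.
That conflicts with the unit clause (¬b43).
Backtrack on b21: now try b21 = False.
The clause (b23) is unit, so b23 = True.
The clause (¬b13) is unit, so b13 = False.
The clause (¬b33) is unit, so b33 = False.
The clause (b31) is unit, so b31 = True.
The clause (¬b41) is unit, so b41 = False.
The clause (b43) is unit, so b43 = True.
That conflicts with the unit clause (¬b43).
Neither b21 = True nor b21 = False works.
Backtrack on b12: now try b12 = False.
The clause (b13) is unit, so b13 = True.
The clause (¬b23) is unit, so b23 = False.
The clause (¬b33) is unit, so b33 = False.
The clause (¬b43) is unit, so b43 = False.
Branch on b21: set b21 = True.
The clause (¬b31) is unit, so b31 = False.
The clause (b32) is unit, so b32 = True.
The clause (¬b41) is unit, so b41 = False.
The clause (b42) is unit, so b42 = True.
That conflicts with the unit clause (¬b42).
Backtrack on b21: now try b21 = False.
The clause (b22) is unit, so b22 = True.
The clause (¬b32) is unit, so b32 = False.
The clause (b31) is unit, so b31 = True.
The clause (¬b41) is unit, so b41 = False.
The clause (b42) is unit, so b42 = True.
That conflicts with the unit clause (¬b42).
Neither b21 = True nor b21 = False works.
Neither b12 = True nor b12 = False works.
Backtrack on b11: now try b11 = True.
The clause (¬b21) is unit, so b21 = False.
The clause (¬b31) is unit, so b31 = False.
The clause (¬b41) is unit, so b41 = False.
Branch on b22: set b22 = True.
The clause (¬b12) is unit, so b12 = False.
The clause (¬b32) is unit, so b32 = False.
The clause (b33) is unit, so b33 = True.
The clause (¬b42) is unit, so b42 = False.
The clause (b43) is unit, so b43 = True.
That conflicts with the unit clause (¬b43).
Backtrack on b22: now try b22 = False.
The clause (b23) is unit, so b23 = True.
The clause (¬b13) is unit, so b13 = False.
The clause (¬b33) is unit, so b33 = False.
The clause (b32) is unit, so b32 = True.
The clause (¬b12) is unit, so b12 = False.
The clause (¬b42) is unit, so b42 = False.
The clause (b43) is unit, so b43 = True.
That conflicts with the unit clause (¬b43).
Neither b22 = True nor b22 = False works.
Neither b11 = True nor b11 = False works.
No assignment satisfies every clause.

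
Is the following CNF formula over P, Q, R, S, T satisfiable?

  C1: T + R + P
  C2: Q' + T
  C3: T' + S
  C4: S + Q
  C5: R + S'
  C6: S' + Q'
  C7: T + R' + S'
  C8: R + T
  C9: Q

Unsatisfiable

From the singleton clause (Q), Q = 1.
From the singleton clause (T), T = 1.
From the singleton clause (S), S = 1.
That conflicts with the unit clause (S').
No assignment satisfies every clause.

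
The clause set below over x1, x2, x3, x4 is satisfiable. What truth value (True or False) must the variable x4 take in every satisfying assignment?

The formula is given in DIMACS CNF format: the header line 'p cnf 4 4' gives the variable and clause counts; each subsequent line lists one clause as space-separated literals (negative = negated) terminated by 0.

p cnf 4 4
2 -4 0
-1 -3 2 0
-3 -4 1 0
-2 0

Suppose x4 = True.
Unit clause (x2) forces x2 = True.
But (¬x2) is also a unit clause — contradiction.
So every satisfying assignment has x4 = False.

False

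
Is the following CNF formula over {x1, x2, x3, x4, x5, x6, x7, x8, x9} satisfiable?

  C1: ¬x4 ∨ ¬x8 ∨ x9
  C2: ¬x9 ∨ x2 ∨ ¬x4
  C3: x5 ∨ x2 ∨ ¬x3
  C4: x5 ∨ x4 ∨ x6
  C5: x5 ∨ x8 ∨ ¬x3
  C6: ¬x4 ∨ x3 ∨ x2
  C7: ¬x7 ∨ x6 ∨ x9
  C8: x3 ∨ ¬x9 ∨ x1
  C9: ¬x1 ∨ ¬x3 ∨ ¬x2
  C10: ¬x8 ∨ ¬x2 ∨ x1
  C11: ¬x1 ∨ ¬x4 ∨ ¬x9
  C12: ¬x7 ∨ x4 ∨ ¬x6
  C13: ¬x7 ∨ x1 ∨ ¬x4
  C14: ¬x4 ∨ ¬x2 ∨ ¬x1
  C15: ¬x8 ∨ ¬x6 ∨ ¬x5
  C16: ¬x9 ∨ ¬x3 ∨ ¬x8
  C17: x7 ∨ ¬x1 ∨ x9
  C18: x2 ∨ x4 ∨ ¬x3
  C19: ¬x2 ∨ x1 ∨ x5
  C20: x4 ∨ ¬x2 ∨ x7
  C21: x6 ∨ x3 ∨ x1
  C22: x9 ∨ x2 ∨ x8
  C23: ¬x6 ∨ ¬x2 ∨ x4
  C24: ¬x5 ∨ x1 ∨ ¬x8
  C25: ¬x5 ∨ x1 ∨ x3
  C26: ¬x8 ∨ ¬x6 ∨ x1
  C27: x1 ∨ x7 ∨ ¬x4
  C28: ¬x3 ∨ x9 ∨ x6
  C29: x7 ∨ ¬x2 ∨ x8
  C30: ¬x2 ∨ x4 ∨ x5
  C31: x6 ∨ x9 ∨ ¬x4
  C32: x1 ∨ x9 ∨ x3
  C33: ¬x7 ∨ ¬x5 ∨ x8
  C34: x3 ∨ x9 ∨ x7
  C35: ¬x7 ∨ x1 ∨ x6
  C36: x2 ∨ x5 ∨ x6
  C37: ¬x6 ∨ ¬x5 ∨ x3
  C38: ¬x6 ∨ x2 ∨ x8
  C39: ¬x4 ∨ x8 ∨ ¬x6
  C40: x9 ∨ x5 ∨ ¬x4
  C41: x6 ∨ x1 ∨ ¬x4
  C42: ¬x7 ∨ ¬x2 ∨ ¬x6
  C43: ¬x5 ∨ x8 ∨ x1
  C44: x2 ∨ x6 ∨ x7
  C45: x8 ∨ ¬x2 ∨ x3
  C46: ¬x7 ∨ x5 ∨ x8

Yes, satisfiable

Suppose x4 = False.
Suppose x5 = True.
Suppose x7 = True.
The clause (¬x6) is unit, so x6 = False.
The clause (x9) is unit, so x9 = True.
The clause (x8) is unit, so x8 = True.
The clause (¬x3) is unit, so x3 = False.
The clause (x1) is unit, so x1 = True.
Every clause is now satisfied; x2 is unconstrained.
A satisfying assignment: x1=True, x2=True, x3=False, x4=False, x5=True, x6=False, x7=True, x8=True, x9=True.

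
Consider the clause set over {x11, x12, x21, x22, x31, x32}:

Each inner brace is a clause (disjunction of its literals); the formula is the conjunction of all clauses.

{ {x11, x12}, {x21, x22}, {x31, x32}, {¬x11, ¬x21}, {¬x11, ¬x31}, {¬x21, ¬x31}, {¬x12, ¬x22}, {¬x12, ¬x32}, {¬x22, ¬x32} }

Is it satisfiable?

Case x11 = True:
Unit clause (¬x21) forces x21 = False.
Unit clause (x22) forces x22 = True.
Unit clause (¬x31) forces x31 = False.
Unit clause (x32) forces x32 = True.
That conflicts with the unit clause (¬x32).
That branch fails; take x11 = False instead.
Unit clause (x12) forces x12 = True.
Unit clause (¬x22) forces x22 = False.
Unit clause (x21) forces x21 = True.
Unit clause (¬x31) forces x31 = False.
Unit clause (x32) forces x32 = True.
That conflicts with the unit clause (¬x32).
Either choice for x11 ends in contradiction.
No assignment satisfies every clause.

No, unsatisfiable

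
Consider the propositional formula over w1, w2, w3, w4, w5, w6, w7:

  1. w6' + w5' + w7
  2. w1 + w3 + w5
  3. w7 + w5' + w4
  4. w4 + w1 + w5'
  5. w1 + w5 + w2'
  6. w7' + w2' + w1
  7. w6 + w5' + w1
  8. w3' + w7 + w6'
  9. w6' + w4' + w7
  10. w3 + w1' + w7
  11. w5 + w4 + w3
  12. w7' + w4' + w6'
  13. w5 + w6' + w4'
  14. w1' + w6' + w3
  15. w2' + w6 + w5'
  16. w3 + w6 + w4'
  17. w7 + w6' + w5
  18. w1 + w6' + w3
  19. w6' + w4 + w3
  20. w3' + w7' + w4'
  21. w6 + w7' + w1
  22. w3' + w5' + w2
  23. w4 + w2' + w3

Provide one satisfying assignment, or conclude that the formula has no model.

w1=0; w2=0; w3=1; w4=0; w5=0; w6=1; w7=1

Branch on w6: set w6 = 1.
Branch on w5: set w5 = 0.
The clause (w4') is unit, so w4 = 0.
The clause (w3) is unit, so w3 = 1.
The clause (w7) is unit, so w7 = 1.
Branch on w1: set w1 = 0.
The clause (w2') is unit, so w2 = 0.
This assignment satisfies each clause.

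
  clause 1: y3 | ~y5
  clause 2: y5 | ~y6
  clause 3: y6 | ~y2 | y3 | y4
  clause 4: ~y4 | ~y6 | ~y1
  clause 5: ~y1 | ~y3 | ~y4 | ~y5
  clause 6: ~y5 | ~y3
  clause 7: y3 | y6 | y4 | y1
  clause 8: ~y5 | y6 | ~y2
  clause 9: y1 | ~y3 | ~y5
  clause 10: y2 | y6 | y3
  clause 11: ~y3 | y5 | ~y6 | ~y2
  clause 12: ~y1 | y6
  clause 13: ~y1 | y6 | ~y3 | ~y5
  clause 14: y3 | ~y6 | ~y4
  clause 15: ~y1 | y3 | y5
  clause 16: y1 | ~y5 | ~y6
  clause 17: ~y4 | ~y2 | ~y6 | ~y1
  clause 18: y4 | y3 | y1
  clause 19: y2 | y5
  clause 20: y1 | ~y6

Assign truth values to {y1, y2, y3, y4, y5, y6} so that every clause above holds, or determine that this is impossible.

Branch on y3: set y3 = 0.
Unit clause (~y5) forces y5 = 0.
Unit clause (~y6) forces y6 = 0.
Unit clause (y2) forces y2 = 1.
Unit clause (y4) forces y4 = 1.
Unit clause (~y1) forces y1 = 0.
This assignment satisfies each clause.

y1 ↦ 0,  y2 ↦ 1,  y3 ↦ 0,  y4 ↦ 1,  y5 ↦ 0,  y6 ↦ 0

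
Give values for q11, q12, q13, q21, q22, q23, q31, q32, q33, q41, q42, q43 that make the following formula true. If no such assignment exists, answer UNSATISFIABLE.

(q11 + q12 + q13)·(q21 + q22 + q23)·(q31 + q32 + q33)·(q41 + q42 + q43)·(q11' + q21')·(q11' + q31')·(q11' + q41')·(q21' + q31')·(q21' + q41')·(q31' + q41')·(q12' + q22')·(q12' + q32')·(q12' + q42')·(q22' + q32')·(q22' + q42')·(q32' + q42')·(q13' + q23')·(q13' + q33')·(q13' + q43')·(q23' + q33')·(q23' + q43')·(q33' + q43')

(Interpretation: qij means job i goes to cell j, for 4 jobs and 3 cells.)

Try q11 = 0.
Try q12 = 1.
From the singleton clause (q22'), q22 = 0.
From the singleton clause (q32'), q32 = 0.
From the singleton clause (q42'), q42 = 0.
Try q21 = 1.
From the singleton clause (q31'), q31 = 0.
From the singleton clause (q33), q33 = 1.
From the singleton clause (q41'), q41 = 0.
From the singleton clause (q43), q43 = 1.
That conflicts with the unit clause (q43').
That branch fails; take q21 = 0 instead.
From the singleton clause (q23), q23 = 1.
From the singleton clause (q13'), q13 = 0.
From the singleton clause (q33'), q33 = 0.
From the singleton clause (q31), q31 = 1.
From the singleton clause (q41'), q41 = 0.
From the singleton clause (q43), q43 = 1.
That conflicts with the unit clause (q43').
Either choice for q21 ends in contradiction.
That branch fails; take q12 = 0 instead.
From the singleton clause (q13), q13 = 1.
From the singleton clause (q23'), q23 = 0.
From the singleton clause (q33'), q33 = 0.
From the singleton clause (q43'), q43 = 0.
Try q21 = 1.
From the singleton clause (q31'), q31 = 0.
From the singleton clause (q32), q32 = 1.
From the singleton clause (q41'), q41 = 0.
From the singleton clause (q42), q42 = 1.
That conflicts with the unit clause (q42').
That branch fails; take q21 = 0 instead.
From the singleton clause (q22), q22 = 1.
From the singleton clause (q32'), q32 = 0.
From the singleton clause (q31), q31 = 1.
From the singleton clause (q41'), q41 = 0.
From the singleton clause (q42), q42 = 1.
That conflicts with the unit clause (q42').
Either choice for q21 ends in contradiction.
Either choice for q12 ends in contradiction.
That branch fails; take q11 = 1 instead.
From the singleton clause (q21'), q21 = 0.
From the singleton clause (q31'), q31 = 0.
From the singleton clause (q41'), q41 = 0.
Try q22 = 1.
From the singleton clause (q12'), q12 = 0.
From the singleton clause (q32'), q32 = 0.
From the singleton clause (q33), q33 = 1.
From the singleton clause (q42'), q42 = 0.
From the singleton clause (q43), q43 = 1.
That conflicts with the unit clause (q43').
That branch fails; take q22 = 0 instead.
From the singleton clause (q23), q23 = 1.
From the singleton clause (q13'), q13 = 0.
From the singleton clause (q33'), q33 = 0.
From the singleton clause (q32), q32 = 1.
From the singleton clause (q12'), q12 = 0.
From the singleton clause (q42'), q42 = 0.
From the singleton clause (q43), q43 = 1.
That conflicts with the unit clause (q43').
Either choice for q22 ends in contradiction.
Either choice for q11 ends in contradiction.

UNSATISFIABLE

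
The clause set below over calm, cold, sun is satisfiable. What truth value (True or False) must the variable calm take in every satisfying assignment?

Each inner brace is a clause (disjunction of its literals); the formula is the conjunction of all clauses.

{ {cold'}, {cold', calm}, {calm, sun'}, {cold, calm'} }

Suppose calm = 1.
(cold') alone gives cold = 0.
Now (cold) is unsatisfied and unit — conflict.
So every satisfying assignment has calm = False.

False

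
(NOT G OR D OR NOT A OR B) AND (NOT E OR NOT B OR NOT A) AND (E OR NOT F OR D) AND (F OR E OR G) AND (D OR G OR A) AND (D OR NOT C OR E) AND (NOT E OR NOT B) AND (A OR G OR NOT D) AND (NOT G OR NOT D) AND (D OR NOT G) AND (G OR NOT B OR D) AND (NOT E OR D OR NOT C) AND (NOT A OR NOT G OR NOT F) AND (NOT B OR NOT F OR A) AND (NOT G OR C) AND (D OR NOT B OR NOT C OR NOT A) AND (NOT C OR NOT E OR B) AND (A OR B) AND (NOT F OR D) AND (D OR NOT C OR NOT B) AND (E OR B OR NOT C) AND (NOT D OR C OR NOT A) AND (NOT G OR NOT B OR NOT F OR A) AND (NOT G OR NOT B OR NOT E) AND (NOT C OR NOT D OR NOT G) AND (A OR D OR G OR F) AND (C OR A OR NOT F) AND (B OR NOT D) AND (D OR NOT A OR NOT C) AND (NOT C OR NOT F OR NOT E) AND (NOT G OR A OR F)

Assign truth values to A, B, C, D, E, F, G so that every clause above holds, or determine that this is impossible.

A=true,  B=false,  C=false,  D=false,  E=true,  F=false,  G=false

Case E = true:
(NOT B) alone gives B = false.
(NOT C) alone gives C = false.
(NOT G) alone gives G = false.
(A) alone gives A = true.
(NOT D) alone gives D = false.
(NOT F) alone gives F = false.
All clauses are satisfied.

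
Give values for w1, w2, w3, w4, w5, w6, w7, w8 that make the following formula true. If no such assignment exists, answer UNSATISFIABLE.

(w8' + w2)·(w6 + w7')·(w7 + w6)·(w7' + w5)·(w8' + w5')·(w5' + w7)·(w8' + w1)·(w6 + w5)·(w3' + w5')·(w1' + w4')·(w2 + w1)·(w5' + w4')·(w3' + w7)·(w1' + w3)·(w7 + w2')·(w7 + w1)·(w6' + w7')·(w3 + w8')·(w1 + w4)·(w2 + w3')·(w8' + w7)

UNSATISFIABLE

Try w8 = 0.
Try w6 = 1.
The clause (w7') is unit, so w7 = 0.
The clause (w5') is unit, so w5 = 0.
The clause (w3') is unit, so w3 = 0.
The clause (w1') is unit, so w1 = 0.
But (w1) is also a unit clause — contradiction.
Undo w6 and try w6 = 0.
The clause (w7') is unit, so w7 = 0.
But (w7) is also a unit clause — contradiction.
Either choice for w6 ends in contradiction.
Undo w8 and try w8 = 1.
The clause (w2) is unit, so w2 = 1.
The clause (w5') is unit, so w5 = 0.
The clause (w7') is unit, so w7 = 0.
But (w7) is also a unit clause — contradiction.
Either choice for w8 ends in contradiction.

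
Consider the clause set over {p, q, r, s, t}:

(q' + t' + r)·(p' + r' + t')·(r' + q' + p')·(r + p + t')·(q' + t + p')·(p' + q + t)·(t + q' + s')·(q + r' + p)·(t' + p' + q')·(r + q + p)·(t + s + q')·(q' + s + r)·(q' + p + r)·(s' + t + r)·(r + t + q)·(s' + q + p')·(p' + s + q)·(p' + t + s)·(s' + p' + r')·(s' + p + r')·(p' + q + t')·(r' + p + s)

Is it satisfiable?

No

Case q = 0:
Case p = 0:
From the singleton clause (r'), r = 0.
But (r) is also a unit clause — contradiction.
Undo p and try p = 1.
From the singleton clause (t), t = 1.
But (t') is also a unit clause — contradiction.
Neither p = 1 nor p = 0 works.
Undo q and try q = 1.
Case t = 0:
From the singleton clause (p'), p = 0.
From the singleton clause (s'), s = 0.
But (s) is also a unit clause — contradiction.
Undo t and try t = 1.
From the singleton clause (r), r = 1.
From the singleton clause (p'), p = 0.
From the singleton clause (s'), s = 0.
But (s) is also a unit clause — contradiction.
Neither t = 1 nor t = 0 works.
Neither q = 1 nor q = 0 works.
No assignment satisfies every clause.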